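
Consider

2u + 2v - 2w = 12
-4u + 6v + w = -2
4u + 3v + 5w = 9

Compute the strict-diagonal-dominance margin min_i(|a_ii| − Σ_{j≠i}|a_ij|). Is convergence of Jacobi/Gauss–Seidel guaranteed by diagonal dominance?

-2

row 1: |2| − (2+2) = -2
row 2: |6| − (4+1) = 1
row 3: |5| − (4+3) = -2
minimum over rows = -2 → not strictly diagonally dominant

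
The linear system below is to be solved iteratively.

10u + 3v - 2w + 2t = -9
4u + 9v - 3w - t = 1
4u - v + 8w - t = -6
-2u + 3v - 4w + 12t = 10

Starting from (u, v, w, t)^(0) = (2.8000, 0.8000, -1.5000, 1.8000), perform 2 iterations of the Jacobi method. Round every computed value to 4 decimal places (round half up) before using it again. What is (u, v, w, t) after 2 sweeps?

Iteration 1:
  u = (-9 - (3)·0.8000 - (-2)·-1.5000 - (2)·1.8000) / (10) = -1.8000
  v = (1 - (4)·2.8000 - (-3)·-1.5000 - (-1)·1.8000) / (9) = -1.4333
  w = (-6 - (4)·2.8000 - (-1)·0.8000 - (-1)·1.8000) / (8) = -1.8250
  t = (10 - (-2)·2.8000 - (3)·0.8000 - (-4)·-1.5000) / (12) = 0.6000
Iteration 2:
  u = (-9 - (3)·-1.4333 - (-2)·-1.8250 - (2)·0.6000) / (10) = -0.9550
  v = (1 - (4)·-1.8000 - (-3)·-1.8250 - (-1)·0.6000) / (9) = 0.3694
  w = (-6 - (4)·-1.8000 - (-1)·-1.4333 - (-1)·0.6000) / (8) = 0.0458
  t = (10 - (-2)·-1.8000 - (3)·-1.4333 - (-4)·-1.8250) / (12) = 0.2833

(-0.9550, 0.3694, 0.0458, 0.2833)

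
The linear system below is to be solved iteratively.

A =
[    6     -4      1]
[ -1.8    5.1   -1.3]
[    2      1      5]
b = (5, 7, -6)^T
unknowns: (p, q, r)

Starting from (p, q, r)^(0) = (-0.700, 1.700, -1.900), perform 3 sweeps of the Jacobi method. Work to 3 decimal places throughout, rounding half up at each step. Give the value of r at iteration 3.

-2.160

Iteration 1:
  p = (5 - (-4)·1.700 - (1)·-1.900) / (6) = 2.283
  q = (7 - (-1.8)·-0.700 - (-1.3)·-1.900) / (5.1) = 0.641
  r = (-6 - (2)·-0.700 - (1)·1.700) / (5) = -1.260
Iteration 2:
  p = (5 - (-4)·0.641 - (1)·-1.260) / (6) = 1.471
  q = (7 - (-1.8)·2.283 - (-1.3)·-1.260) / (5.1) = 1.857
  r = (-6 - (2)·2.283 - (1)·0.641) / (5) = -2.241
Iteration 3:
  p = (5 - (-4)·1.857 - (1)·-2.241) / (6) = 2.445
  q = (7 - (-1.8)·1.471 - (-1.3)·-2.241) / (5.1) = 1.320
  r = (-6 - (2)·1.471 - (1)·1.857) / (5) = -2.160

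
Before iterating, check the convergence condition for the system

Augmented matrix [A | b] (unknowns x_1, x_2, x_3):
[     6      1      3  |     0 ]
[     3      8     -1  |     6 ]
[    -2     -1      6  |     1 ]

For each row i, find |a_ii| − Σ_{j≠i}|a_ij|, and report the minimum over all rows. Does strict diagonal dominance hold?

row 1: |6| − (1+3) = 2
row 2: |8| − (3+1) = 4
row 3: |6| − (2+1) = 3
minimum over rows = 2 → strictly diagonally dominant (convergence guaranteed)

2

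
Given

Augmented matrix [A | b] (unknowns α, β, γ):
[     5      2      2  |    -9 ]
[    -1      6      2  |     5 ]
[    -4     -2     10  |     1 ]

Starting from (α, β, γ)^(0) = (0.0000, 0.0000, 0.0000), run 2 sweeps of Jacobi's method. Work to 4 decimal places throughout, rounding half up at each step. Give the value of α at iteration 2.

-2.1733

Iteration 1:
  α = (-9 - (2)·0.0000 - (2)·0.0000) / (5) = -1.8000
  β = (5 - (-1)·0.0000 - (2)·0.0000) / (6) = 0.8333
  γ = (1 - (-4)·0.0000 - (-2)·0.0000) / (10) = 0.1000
Iteration 2:
  α = (-9 - (2)·0.8333 - (2)·0.1000) / (5) = -2.1733
  β = (5 - (-1)·-1.8000 - (2)·0.1000) / (6) = 0.5000
  γ = (1 - (-4)·-1.8000 - (-2)·0.8333) / (10) = -0.4533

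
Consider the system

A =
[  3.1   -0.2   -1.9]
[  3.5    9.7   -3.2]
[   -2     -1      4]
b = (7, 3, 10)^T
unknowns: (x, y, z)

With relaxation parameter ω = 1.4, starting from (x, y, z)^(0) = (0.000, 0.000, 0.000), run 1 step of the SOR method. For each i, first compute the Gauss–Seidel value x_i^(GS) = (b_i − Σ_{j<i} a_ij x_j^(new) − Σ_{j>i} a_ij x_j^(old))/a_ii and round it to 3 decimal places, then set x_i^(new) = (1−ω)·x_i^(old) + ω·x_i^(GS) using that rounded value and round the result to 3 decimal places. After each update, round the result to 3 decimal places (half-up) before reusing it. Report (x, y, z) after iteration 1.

Iteration 1:
  x: GS value = (7 - (-0.2)·0.000 - (-1.9)·0.000) / (3.1) = 2.258;  x ← (1−ω)·0.000 + ω·2.258 = 3.161
  y: GS value = (3 - (3.5)·3.161 - (-3.2)·0.000) / (9.7) = -0.831;  y ← (1−ω)·0.000 + ω·-0.831 = -1.163
  z: GS value = (10 - (-2)·3.161 - (-1)·-1.163) / (4) = 3.790;  z ← (1−ω)·0.000 + ω·3.790 = 5.306

(3.161, -1.163, 5.306)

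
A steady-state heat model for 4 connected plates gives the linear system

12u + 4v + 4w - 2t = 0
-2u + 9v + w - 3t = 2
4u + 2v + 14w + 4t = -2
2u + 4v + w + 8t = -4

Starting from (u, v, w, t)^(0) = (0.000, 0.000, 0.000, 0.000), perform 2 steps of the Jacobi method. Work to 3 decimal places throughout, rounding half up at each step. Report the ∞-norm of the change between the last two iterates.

0.151

Iteration 1:
  u = (0 - (4)·0.000 - (4)·0.000 - (-2)·0.000) / (12) = 0.000
  v = (2 - (-2)·0.000 - (1)·0.000 - (-3)·0.000) / (9) = 0.222
  w = (-2 - (4)·0.000 - (2)·0.000 - (4)·0.000) / (14) = -0.143
  t = (-4 - (2)·0.000 - (4)·0.000 - (1)·0.000) / (8) = -0.500
Iteration 2:
  u = (0 - (4)·0.222 - (4)·-0.143 - (-2)·-0.500) / (12) = -0.110
  v = (2 - (-2)·0.000 - (1)·-0.143 - (-3)·-0.500) / (9) = 0.071
  w = (-2 - (4)·0.000 - (2)·0.222 - (4)·-0.500) / (14) = -0.032
  t = (-4 - (2)·0.000 - (4)·0.222 - (1)·-0.143) / (8) = -0.593
Change: (-0.110, -0.151, 0.111, -0.093) → max |·| = 0.151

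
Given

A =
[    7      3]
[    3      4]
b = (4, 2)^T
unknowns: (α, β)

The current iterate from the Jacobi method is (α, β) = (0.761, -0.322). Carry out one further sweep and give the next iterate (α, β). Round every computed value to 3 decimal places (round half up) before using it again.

(0.709, -0.071)

One sweep:
  α = (4 - (3)·-0.322) / (7) = 0.709
  β = (2 - (3)·0.761) / (4) = -0.071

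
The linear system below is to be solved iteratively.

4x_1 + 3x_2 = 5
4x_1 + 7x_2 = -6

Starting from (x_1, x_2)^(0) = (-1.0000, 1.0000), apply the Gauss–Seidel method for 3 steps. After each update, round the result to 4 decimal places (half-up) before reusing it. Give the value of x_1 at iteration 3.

Iteration 1:
  x_1 = (5 - (3)·1.0000) / (4) = 0.5000
  x_2 = (-6 - (4)·0.5000) / (7) = -1.1429
Iteration 2:
  x_1 = (5 - (3)·-1.1429) / (4) = 2.1072
  x_2 = (-6 - (4)·2.1072) / (7) = -2.0613
Iteration 3:
  x_1 = (5 - (3)·-2.0613) / (4) = 2.7960
  x_2 = (-6 - (4)·2.7960) / (7) = -2.4549

2.7960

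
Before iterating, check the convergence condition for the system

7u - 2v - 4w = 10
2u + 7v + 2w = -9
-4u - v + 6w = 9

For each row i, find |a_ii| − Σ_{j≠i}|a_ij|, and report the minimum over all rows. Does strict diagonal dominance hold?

row 1: |7| − (2+4) = 1
row 2: |7| − (2+2) = 3
row 3: |6| − (4+1) = 1
minimum over rows = 1 → strictly diagonally dominant (convergence guaranteed)

1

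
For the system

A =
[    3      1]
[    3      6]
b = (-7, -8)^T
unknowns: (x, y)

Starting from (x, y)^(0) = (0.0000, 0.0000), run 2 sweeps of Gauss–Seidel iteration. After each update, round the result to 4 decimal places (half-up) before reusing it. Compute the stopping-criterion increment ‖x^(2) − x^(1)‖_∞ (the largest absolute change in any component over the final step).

0.0555

Iteration 1:
  x = (-7 - (1)·0.0000) / (3) = -2.3333
  y = (-8 - (3)·-2.3333) / (6) = -0.1667
Iteration 2:
  x = (-7 - (1)·-0.1667) / (3) = -2.2778
  y = (-8 - (3)·-2.2778) / (6) = -0.1944
Change: (0.0555, -0.0277) → max |·| = 0.0555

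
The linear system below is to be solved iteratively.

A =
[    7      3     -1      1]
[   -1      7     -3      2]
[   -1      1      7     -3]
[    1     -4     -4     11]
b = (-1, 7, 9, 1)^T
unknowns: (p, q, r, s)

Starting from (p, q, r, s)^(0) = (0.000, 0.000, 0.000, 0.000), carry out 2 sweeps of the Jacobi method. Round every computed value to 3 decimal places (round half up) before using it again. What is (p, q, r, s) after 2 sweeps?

Iteration 1:
  p = (-1 - (3)·0.000 - (-1)·0.000 - (1)·0.000) / (7) = -0.143
  q = (7 - (-1)·0.000 - (-3)·0.000 - (2)·0.000) / (7) = 1.000
  r = (9 - (-1)·0.000 - (1)·0.000 - (-3)·0.000) / (7) = 1.286
  s = (1 - (1)·0.000 - (-4)·0.000 - (-4)·0.000) / (11) = 0.091
Iteration 2:
  p = (-1 - (3)·1.000 - (-1)·1.286 - (1)·0.091) / (7) = -0.401
  q = (7 - (-1)·-0.143 - (-3)·1.286 - (2)·0.091) / (7) = 1.505
  r = (9 - (-1)·-0.143 - (1)·1.000 - (-3)·0.091) / (7) = 1.161
  s = (1 - (1)·-0.143 - (-4)·1.000 - (-4)·1.286) / (11) = 0.935

(-0.401, 1.505, 1.161, 0.935)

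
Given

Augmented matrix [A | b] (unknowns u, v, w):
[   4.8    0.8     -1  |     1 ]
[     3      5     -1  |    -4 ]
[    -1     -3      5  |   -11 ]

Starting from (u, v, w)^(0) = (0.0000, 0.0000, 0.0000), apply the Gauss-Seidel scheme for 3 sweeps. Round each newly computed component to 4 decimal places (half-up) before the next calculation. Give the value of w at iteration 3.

-3.0036

Iteration 1:
  u = (1 - (0.8)·0.0000 - (-1)·0.0000) / (4.8) = 0.2083
  v = (-4 - (3)·0.2083 - (-1)·0.0000) / (5) = -0.9250
  w = (-11 - (-1)·0.2083 - (-3)·-0.9250) / (5) = -2.7133
Iteration 2:
  u = (1 - (0.8)·-0.9250 - (-1)·-2.7133) / (4.8) = -0.2028
  v = (-4 - (3)·-0.2028 - (-1)·-2.7133) / (5) = -1.2210
  w = (-11 - (-1)·-0.2028 - (-3)·-1.2210) / (5) = -2.9732
Iteration 3:
  u = (1 - (0.8)·-1.2210 - (-1)·-2.9732) / (4.8) = -0.2076
  v = (-4 - (3)·-0.2076 - (-1)·-2.9732) / (5) = -1.2701
  w = (-11 - (-1)·-0.2076 - (-3)·-1.2701) / (5) = -3.0036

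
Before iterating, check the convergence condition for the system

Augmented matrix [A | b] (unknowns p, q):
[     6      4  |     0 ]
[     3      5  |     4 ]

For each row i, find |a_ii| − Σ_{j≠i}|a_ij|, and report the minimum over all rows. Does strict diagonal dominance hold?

row 1: |6| − (4) = 2
row 2: |5| − (3) = 2
minimum over rows = 2 → strictly diagonally dominant (convergence guaranteed)

2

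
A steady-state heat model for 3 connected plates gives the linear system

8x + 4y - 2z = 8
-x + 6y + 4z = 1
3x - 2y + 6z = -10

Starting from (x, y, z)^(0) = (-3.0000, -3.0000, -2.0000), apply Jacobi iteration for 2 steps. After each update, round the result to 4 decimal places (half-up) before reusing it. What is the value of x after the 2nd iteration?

Iteration 1:
  x = (8 - (4)·-3.0000 - (-2)·-2.0000) / (8) = 2.0000
  y = (1 - (-1)·-3.0000 - (4)·-2.0000) / (6) = 1.0000
  z = (-10 - (3)·-3.0000 - (-2)·-3.0000) / (6) = -1.1667
Iteration 2:
  x = (8 - (4)·1.0000 - (-2)·-1.1667) / (8) = 0.2083
  y = (1 - (-1)·2.0000 - (4)·-1.1667) / (6) = 1.2778
  z = (-10 - (3)·2.0000 - (-2)·1.0000) / (6) = -2.3333

0.2083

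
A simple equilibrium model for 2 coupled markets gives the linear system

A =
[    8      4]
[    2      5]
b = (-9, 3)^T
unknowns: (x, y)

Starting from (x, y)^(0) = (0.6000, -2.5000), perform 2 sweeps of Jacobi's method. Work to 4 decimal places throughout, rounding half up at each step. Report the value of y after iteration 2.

Iteration 1:
  x = (-9 - (4)·-2.5000) / (8) = 0.1250
  y = (3 - (2)·0.6000) / (5) = 0.3600
Iteration 2:
  x = (-9 - (4)·0.3600) / (8) = -1.3050
  y = (3 - (2)·0.1250) / (5) = 0.5500

0.5500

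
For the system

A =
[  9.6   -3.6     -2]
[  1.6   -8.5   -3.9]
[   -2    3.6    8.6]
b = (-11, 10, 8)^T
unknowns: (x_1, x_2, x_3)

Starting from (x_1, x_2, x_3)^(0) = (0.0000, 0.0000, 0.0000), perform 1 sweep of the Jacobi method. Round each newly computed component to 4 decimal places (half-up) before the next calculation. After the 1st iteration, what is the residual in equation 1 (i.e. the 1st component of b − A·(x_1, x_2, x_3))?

Iteration 1:
  x_1 = (-11 - (-3.6)·0.0000 - (-2)·0.0000) / (9.6) = -1.1458
  x_2 = (10 - (1.6)·0.0000 - (-3.9)·0.0000) / (-8.5) = -1.1765
  x_3 = (8 - (-2)·0.0000 - (3.6)·0.0000) / (8.6) = 0.9302
Residual b − A·x = (-2.3753, 5.4608, 1.9441)

-2.3753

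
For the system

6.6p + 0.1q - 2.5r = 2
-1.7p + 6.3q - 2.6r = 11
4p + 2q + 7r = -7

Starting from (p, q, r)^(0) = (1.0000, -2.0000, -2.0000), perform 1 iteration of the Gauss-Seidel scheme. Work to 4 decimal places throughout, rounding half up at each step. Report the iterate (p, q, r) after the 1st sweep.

Iteration 1:
  p = (2 - (0.1)·-2.0000 - (-2.5)·-2.0000) / (6.6) = -0.4242
  q = (11 - (-1.7)·-0.4242 - (-2.6)·-2.0000) / (6.3) = 0.8062
  r = (-7 - (4)·-0.4242 - (2)·0.8062) / (7) = -0.9879

(-0.4242, 0.8062, -0.9879)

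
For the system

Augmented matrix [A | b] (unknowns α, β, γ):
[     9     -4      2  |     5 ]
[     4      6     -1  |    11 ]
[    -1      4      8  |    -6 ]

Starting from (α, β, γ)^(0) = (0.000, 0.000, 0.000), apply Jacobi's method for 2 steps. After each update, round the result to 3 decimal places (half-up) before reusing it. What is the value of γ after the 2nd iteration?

-1.597

Iteration 1:
  α = (5 - (-4)·0.000 - (2)·0.000) / (9) = 0.556
  β = (11 - (4)·0.000 - (-1)·0.000) / (6) = 1.833
  γ = (-6 - (-1)·0.000 - (4)·0.000) / (8) = -0.750
Iteration 2:
  α = (5 - (-4)·1.833 - (2)·-0.750) / (9) = 1.537
  β = (11 - (4)·0.556 - (-1)·-0.750) / (6) = 1.338
  γ = (-6 - (-1)·0.556 - (4)·1.833) / (8) = -1.597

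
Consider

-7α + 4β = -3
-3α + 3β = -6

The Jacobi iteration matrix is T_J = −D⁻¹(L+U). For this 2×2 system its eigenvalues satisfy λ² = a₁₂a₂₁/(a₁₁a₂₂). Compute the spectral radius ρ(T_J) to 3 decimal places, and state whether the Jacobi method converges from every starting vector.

a₁₂a₂₁/(a₁₁a₂₂) = (4)·(-3) / ((-7)·(3)) = 0.571429
ρ = √|0.571429| = √0.571429 = 0.756
ρ < 1, so Jacobi converges

0.756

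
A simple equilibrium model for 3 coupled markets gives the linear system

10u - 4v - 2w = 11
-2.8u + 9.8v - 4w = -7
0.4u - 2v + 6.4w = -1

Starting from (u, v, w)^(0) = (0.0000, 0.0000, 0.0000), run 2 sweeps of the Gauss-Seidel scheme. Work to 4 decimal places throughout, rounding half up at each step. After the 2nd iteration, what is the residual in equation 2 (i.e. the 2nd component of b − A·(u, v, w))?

-0.2029

Iteration 1:
  u = (11 - (-4)·0.0000 - (-2)·0.0000) / (10) = 1.1000
  v = (-7 - (-2.8)·1.1000 - (-4)·0.0000) / (9.8) = -0.4000
  w = (-1 - (0.4)·1.1000 - (-2)·-0.4000) / (6.4) = -0.3500
Iteration 2:
  u = (11 - (-4)·-0.4000 - (-2)·-0.3500) / (10) = 0.8700
  v = (-7 - (-2.8)·0.8700 - (-4)·-0.3500) / (9.8) = -0.6086
  w = (-1 - (0.4)·0.8700 - (-2)·-0.6086) / (6.4) = -0.4008
Residual b − A·x = (-0.9360, -0.2029, -0.0001)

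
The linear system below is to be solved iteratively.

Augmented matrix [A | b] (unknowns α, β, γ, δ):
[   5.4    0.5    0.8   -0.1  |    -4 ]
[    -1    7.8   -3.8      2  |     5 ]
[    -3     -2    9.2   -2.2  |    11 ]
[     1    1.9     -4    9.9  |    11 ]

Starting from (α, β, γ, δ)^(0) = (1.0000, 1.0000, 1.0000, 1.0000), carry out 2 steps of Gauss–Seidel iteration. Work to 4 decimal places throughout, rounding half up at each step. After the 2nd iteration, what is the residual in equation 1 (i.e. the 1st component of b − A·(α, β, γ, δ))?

-0.0957

Iteration 1:
  α = (-4 - (0.5)·1.0000 - (0.8)·1.0000 - (-0.1)·1.0000) / (5.4) = -0.9630
  β = (5 - (-1)·-0.9630 - (-3.8)·1.0000 - (2)·1.0000) / (7.8) = 0.7483
  γ = (11 - (-3)·-0.9630 - (-2)·0.7483 - (-2.2)·1.0000) / (9.2) = 1.2834
  δ = (11 - (1)·-0.9630 - (1.9)·0.7483 - (-4)·1.2834) / (9.9) = 1.5833
Iteration 2:
  α = (-4 - (0.5)·0.7483 - (0.8)·1.2834 - (-0.1)·1.5833) / (5.4) = -0.9708
  β = (5 - (-1)·-0.9708 - (-3.8)·1.2834 - (2)·1.5833) / (7.8) = 0.7358
  γ = (11 - (-3)·-0.9708 - (-2)·0.7358 - (-2.2)·1.5833) / (9.2) = 1.4177
  δ = (11 - (1)·-0.9708 - (1.9)·0.7358 - (-4)·1.4177) / (9.9) = 1.6408
Residual b − A·x = (-0.0957, 0.3956, 0.1261, -0.0003)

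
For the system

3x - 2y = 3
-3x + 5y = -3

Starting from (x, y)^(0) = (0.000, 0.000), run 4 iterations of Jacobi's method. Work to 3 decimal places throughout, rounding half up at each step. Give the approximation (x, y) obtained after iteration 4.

Iteration 1:
  x = (3 - (-2)·0.000) / (3) = 1.000
  y = (-3 - (-3)·0.000) / (5) = -0.600
Iteration 2:
  x = (3 - (-2)·-0.600) / (3) = 0.600
  y = (-3 - (-3)·1.000) / (5) = 0.000
Iteration 3:
  x = (3 - (-2)·0.000) / (3) = 1.000
  y = (-3 - (-3)·0.600) / (5) = -0.240
Iteration 4:
  x = (3 - (-2)·-0.240) / (3) = 0.840
  y = (-3 - (-3)·1.000) / (5) = 0.000

(0.840, 0.000)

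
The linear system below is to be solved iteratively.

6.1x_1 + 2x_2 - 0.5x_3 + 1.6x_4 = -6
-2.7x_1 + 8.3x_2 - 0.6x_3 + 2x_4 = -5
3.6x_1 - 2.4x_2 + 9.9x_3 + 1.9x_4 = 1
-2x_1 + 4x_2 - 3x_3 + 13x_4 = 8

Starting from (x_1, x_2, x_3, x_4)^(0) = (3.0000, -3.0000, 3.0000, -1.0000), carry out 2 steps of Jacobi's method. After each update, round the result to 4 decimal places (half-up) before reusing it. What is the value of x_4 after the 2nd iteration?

Iteration 1:
  x_1 = (-6 - (2)·-3.0000 - (-0.5)·3.0000 - (1.6)·-1.0000) / (6.1) = 0.5082
  x_2 = (-5 - (-2.7)·3.0000 - (-0.6)·3.0000 - (2)·-1.0000) / (8.3) = 0.8313
  x_3 = (1 - (3.6)·3.0000 - (-2.4)·-3.0000 - (1.9)·-1.0000) / (9.9) = -1.5253
  x_4 = (8 - (-2)·3.0000 - (4)·-3.0000 - (-3)·3.0000) / (13) = 2.6923
Iteration 2:
  x_1 = (-6 - (2)·0.8313 - (-0.5)·-1.5253 - (1.6)·2.6923) / (6.1) = -2.0874
  x_2 = (-5 - (-2.7)·0.5082 - (-0.6)·-1.5253 - (2)·2.6923) / (8.3) = -1.1961
  x_3 = (1 - (3.6)·0.5082 - (-2.4)·0.8313 - (1.9)·2.6923) / (9.9) = -0.3990
  x_4 = (8 - (-2)·0.5082 - (4)·0.8313 - (-3)·-1.5253) / (13) = 0.0858

0.0858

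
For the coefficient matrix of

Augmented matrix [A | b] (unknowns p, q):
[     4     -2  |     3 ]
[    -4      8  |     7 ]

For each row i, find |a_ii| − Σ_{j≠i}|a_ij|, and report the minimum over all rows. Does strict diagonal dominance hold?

2

row 1: |4| − (2) = 2
row 2: |8| − (4) = 4
minimum over rows = 2 → strictly diagonally dominant (convergence guaranteed)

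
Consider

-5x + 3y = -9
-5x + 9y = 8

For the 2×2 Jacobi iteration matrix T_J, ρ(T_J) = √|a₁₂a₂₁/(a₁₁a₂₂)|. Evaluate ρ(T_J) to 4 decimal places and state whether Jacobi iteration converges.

a₁₂a₂₁/(a₁₁a₂₂) = (3)·(-5) / ((-5)·(9)) = 0.333333
ρ = √|0.333333| = √0.333333 = 0.5774
ρ < 1, so Jacobi converges

0.5774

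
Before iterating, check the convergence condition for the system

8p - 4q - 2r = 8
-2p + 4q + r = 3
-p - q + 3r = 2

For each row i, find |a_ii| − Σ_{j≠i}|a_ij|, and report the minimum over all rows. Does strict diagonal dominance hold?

1

row 1: |8| − (4+2) = 2
row 2: |4| − (2+1) = 1
row 3: |3| − (1+1) = 1
minimum over rows = 1 → strictly diagonally dominant (convergence guaranteed)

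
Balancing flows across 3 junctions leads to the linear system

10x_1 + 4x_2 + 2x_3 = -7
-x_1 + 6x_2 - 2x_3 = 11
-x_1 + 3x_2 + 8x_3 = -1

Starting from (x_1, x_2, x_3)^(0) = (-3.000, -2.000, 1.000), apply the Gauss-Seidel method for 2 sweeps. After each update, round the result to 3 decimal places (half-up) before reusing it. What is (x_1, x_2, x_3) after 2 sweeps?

(-1.371, 1.290, -0.780)

Iteration 1:
  x_1 = (-7 - (4)·-2.000 - (2)·1.000) / (10) = -0.100
  x_2 = (11 - (-1)·-0.100 - (-2)·1.000) / (6) = 2.150
  x_3 = (-1 - (-1)·-0.100 - (3)·2.150) / (8) = -0.944
Iteration 2:
  x_1 = (-7 - (4)·2.150 - (2)·-0.944) / (10) = -1.371
  x_2 = (11 - (-1)·-1.371 - (-2)·-0.944) / (6) = 1.290
  x_3 = (-1 - (-1)·-1.371 - (3)·1.290) / (8) = -0.780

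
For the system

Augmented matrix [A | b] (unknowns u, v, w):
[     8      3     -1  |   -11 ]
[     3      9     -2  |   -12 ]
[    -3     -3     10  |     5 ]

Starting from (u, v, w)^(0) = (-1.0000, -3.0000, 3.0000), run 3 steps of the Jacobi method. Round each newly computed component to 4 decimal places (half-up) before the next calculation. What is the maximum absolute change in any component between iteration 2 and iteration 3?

0.7979

Iteration 1:
  u = (-11 - (3)·-3.0000 - (-1)·3.0000) / (8) = 0.1250
  v = (-12 - (3)·-1.0000 - (-2)·3.0000) / (9) = -0.3333
  w = (5 - (-3)·-1.0000 - (-3)·-3.0000) / (10) = -0.7000
Iteration 2:
  u = (-11 - (3)·-0.3333 - (-1)·-0.7000) / (8) = -1.3375
  v = (-12 - (3)·0.1250 - (-2)·-0.7000) / (9) = -1.5306
  w = (5 - (-3)·0.1250 - (-3)·-0.3333) / (10) = 0.4375
Iteration 3:
  u = (-11 - (3)·-1.5306 - (-1)·0.4375) / (8) = -0.7463
  v = (-12 - (3)·-1.3375 - (-2)·0.4375) / (9) = -0.7903
  w = (5 - (-3)·-1.3375 - (-3)·-1.5306) / (10) = -0.3604
Change: (0.5912, 0.7403, -0.7979) → max |·| = 0.7979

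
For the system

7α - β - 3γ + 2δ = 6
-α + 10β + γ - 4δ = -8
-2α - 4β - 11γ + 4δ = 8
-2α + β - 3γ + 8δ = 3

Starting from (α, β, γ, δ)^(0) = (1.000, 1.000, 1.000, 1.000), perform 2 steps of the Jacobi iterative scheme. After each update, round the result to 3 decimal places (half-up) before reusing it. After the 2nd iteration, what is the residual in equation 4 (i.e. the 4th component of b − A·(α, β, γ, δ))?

-0.808

Iteration 1:
  α = (6 - (-1)·1.000 - (-3)·1.000 - (2)·1.000) / (7) = 1.143
  β = (-8 - (-1)·1.000 - (1)·1.000 - (-4)·1.000) / (10) = -0.400
  γ = (8 - (-2)·1.000 - (-4)·1.000 - (4)·1.000) / (-11) = -0.909
  δ = (3 - (-2)·1.000 - (1)·1.000 - (-3)·1.000) / (8) = 0.875
Iteration 2:
  α = (6 - (-1)·-0.400 - (-3)·-0.909 - (2)·0.875) / (7) = 0.160
  β = (-8 - (-1)·1.143 - (1)·-0.909 - (-4)·0.875) / (10) = -0.245
  γ = (8 - (-2)·1.143 - (-4)·-0.400 - (4)·0.875) / (-11) = -0.471
  δ = (3 - (-2)·1.143 - (1)·-0.400 - (-3)·-0.909) / (8) = 0.370
Residual b − A·x = (2.482, -3.439, 0.679, -0.808)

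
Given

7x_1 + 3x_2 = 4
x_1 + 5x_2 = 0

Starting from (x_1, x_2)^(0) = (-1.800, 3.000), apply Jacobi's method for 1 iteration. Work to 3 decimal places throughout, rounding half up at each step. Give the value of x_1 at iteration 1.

Iteration 1:
  x_1 = (4 - (3)·3.000) / (7) = -0.714
  x_2 = (0 - (1)·-1.800) / (5) = 0.360

-0.714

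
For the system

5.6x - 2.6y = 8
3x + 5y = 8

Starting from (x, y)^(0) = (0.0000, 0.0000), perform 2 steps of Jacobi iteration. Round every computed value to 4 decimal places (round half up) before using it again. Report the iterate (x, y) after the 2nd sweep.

Iteration 1:
  x = (8 - (-2.6)·0.0000) / (5.6) = 1.4286
  y = (8 - (3)·0.0000) / (5) = 1.6000
Iteration 2:
  x = (8 - (-2.6)·1.6000) / (5.6) = 2.1714
  y = (8 - (3)·1.4286) / (5) = 0.7428

(2.1714, 0.7428)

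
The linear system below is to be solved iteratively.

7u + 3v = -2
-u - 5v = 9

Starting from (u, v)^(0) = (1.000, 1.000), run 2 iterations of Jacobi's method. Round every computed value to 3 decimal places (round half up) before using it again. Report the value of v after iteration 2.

Iteration 1:
  u = (-2 - (3)·1.000) / (7) = -0.714
  v = (9 - (-1)·1.000) / (-5) = -2.000
Iteration 2:
  u = (-2 - (3)·-2.000) / (7) = 0.571
  v = (9 - (-1)·-0.714) / (-5) = -1.657

-1.657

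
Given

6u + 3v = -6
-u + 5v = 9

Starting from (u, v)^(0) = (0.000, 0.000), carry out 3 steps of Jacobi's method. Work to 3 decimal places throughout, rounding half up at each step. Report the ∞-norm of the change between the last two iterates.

0.180

Iteration 1:
  u = (-6 - (3)·0.000) / (6) = -1.000
  v = (9 - (-1)·0.000) / (5) = 1.800
Iteration 2:
  u = (-6 - (3)·1.800) / (6) = -1.900
  v = (9 - (-1)·-1.000) / (5) = 1.600
Iteration 3:
  u = (-6 - (3)·1.600) / (6) = -1.800
  v = (9 - (-1)·-1.900) / (5) = 1.420
Change: (0.100, -0.180) → max |·| = 0.180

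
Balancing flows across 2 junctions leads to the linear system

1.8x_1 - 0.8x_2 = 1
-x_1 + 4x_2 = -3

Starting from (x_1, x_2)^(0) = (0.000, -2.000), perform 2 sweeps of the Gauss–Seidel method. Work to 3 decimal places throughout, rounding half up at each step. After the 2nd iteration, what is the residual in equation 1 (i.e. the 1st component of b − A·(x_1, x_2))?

Iteration 1:
  x_1 = (1 - (-0.8)·-2.000) / (1.8) = -0.333
  x_2 = (-3 - (-1)·-0.333) / (4) = -0.833
Iteration 2:
  x_1 = (1 - (-0.8)·-0.833) / (1.8) = 0.185
  x_2 = (-3 - (-1)·0.185) / (4) = -0.704
Residual b − A·x = (0.104, 0.001)

0.104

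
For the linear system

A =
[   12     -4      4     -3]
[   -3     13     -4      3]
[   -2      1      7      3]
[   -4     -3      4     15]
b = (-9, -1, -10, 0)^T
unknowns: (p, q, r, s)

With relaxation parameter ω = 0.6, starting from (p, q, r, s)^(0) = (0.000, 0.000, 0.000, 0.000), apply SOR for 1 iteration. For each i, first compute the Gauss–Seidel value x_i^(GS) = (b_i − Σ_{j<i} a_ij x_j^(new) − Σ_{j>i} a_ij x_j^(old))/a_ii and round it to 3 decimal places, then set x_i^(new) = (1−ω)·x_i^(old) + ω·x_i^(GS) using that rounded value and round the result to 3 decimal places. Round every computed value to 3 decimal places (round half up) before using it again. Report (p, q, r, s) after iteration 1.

Iteration 1:
  p: GS value = (-9 - (-4)·0.000 - (4)·0.000 - (-3)·0.000) / (12) = -0.750;  p ← (1−ω)·0.000 + ω·-0.750 = -0.450
  q: GS value = (-1 - (-3)·-0.450 - (-4)·0.000 - (3)·0.000) / (13) = -0.181;  q ← (1−ω)·0.000 + ω·-0.181 = -0.109
  r: GS value = (-10 - (-2)·-0.450 - (1)·-0.109 - (3)·0.000) / (7) = -1.542;  r ← (1−ω)·0.000 + ω·-1.542 = -0.925
  s: GS value = (0 - (-4)·-0.450 - (-3)·-0.109 - (4)·-0.925) / (15) = 0.105;  s ← (1−ω)·0.000 + ω·0.105 = 0.063

(-0.450, -0.109, -0.925, 0.063)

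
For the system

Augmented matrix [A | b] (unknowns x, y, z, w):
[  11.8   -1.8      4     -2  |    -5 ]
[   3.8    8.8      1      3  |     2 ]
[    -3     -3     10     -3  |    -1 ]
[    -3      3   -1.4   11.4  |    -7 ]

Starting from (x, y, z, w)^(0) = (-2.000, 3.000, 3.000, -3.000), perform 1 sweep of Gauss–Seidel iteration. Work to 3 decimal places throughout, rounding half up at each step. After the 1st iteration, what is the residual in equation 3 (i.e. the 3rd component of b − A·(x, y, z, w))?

Iteration 1:
  x = (-5 - (-1.8)·3.000 - (4)·3.000 - (-2)·-3.000) / (11.8) = -1.492
  y = (2 - (3.8)·-1.492 - (1)·3.000 - (3)·-3.000) / (8.8) = 1.553
  z = (-1 - (-3)·-1.492 - (-3)·1.553 - (-3)·-3.000) / (10) = -0.982
  w = (-7 - (-3)·-1.492 - (3)·1.553 - (-1.4)·-0.982) / (11.4) = -1.536
Residual b − A·x = (16.257, -0.407, 4.395, 0.001)

4.395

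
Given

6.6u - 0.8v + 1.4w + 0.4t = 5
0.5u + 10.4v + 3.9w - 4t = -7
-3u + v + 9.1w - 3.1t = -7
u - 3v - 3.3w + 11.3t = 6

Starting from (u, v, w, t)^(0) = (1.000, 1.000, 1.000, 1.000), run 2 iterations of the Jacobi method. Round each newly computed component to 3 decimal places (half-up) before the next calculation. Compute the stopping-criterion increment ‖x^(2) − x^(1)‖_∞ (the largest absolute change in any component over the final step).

Iteration 1:
  u = (5 - (-0.8)·1.000 - (1.4)·1.000 - (0.4)·1.000) / (6.6) = 0.606
  v = (-7 - (0.5)·1.000 - (3.9)·1.000 - (-4)·1.000) / (10.4) = -0.712
  w = (-7 - (-3)·1.000 - (1)·1.000 - (-3.1)·1.000) / (9.1) = -0.209
  t = (6 - (1)·1.000 - (-3)·1.000 - (-3.3)·1.000) / (11.3) = 1.000
Iteration 2:
  u = (5 - (-0.8)·-0.712 - (1.4)·-0.209 - (0.4)·1.000) / (6.6) = 0.655
  v = (-7 - (0.5)·0.606 - (3.9)·-0.209 - (-4)·1.000) / (10.4) = -0.239
  w = (-7 - (-3)·0.606 - (1)·-0.712 - (-3.1)·1.000) / (9.1) = -0.151
  t = (6 - (1)·0.606 - (-3)·-0.712 - (-3.3)·-0.209) / (11.3) = 0.227
Change: (0.049, 0.473, 0.058, -0.773) → max |·| = 0.773

0.773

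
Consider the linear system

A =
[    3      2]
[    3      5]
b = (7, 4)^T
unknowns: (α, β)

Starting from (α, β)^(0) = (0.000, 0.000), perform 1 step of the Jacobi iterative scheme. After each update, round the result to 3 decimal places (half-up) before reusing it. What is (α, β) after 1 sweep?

Iteration 1:
  α = (7 - (2)·0.000) / (3) = 2.333
  β = (4 - (3)·0.000) / (5) = 0.800

(2.333, 0.800)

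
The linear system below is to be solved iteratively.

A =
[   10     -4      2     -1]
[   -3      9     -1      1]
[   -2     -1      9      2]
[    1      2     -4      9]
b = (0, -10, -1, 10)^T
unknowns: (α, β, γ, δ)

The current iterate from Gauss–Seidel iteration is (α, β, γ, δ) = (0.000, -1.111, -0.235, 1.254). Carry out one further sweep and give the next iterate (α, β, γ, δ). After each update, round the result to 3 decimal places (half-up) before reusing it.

One sweep:
  α = (0 - (-4)·-1.111 - (2)·-0.235 - (-1)·1.254) / (10) = -0.272
  β = (-10 - (-3)·-0.272 - (-1)·-0.235 - (1)·1.254) / (9) = -1.367
  γ = (-1 - (-2)·-0.272 - (-1)·-1.367 - (2)·1.254) / (9) = -0.602
  δ = (10 - (1)·-0.272 - (2)·-1.367 - (-4)·-0.602) / (9) = 1.178

(-0.272, -1.367, -0.602, 1.178)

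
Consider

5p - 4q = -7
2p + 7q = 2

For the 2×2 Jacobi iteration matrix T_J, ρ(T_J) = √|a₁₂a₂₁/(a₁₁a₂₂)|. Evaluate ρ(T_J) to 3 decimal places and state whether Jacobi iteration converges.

0.478

a₁₂a₂₁/(a₁₁a₂₂) = (-4)·(2) / ((5)·(7)) = -0.228571
ρ = √|-0.228571| = √0.228571 = 0.478
ρ < 1, so Jacobi converges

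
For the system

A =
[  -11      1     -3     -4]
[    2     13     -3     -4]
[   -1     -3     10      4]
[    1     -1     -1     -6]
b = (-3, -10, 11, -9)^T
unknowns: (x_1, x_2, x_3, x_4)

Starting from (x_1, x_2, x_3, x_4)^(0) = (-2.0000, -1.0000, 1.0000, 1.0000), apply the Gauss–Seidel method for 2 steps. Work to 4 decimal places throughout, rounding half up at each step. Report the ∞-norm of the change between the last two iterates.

Iteration 1:
  x_1 = (-3 - (1)·-1.0000 - (-3)·1.0000 - (-4)·1.0000) / (-11) = -0.4545
  x_2 = (-10 - (2)·-0.4545 - (-3)·1.0000 - (-4)·1.0000) / (13) = -0.1608
  x_3 = (11 - (-1)·-0.4545 - (-3)·-0.1608 - (4)·1.0000) / (10) = 0.6063
  x_4 = (-9 - (1)·-0.4545 - (-1)·-0.1608 - (-1)·0.6063) / (-6) = 1.3500
Iteration 2:
  x_1 = (-3 - (1)·-0.1608 - (-3)·0.6063 - (-4)·1.3500) / (-11) = -0.3982
  x_2 = (-10 - (2)·-0.3982 - (-3)·0.6063 - (-4)·1.3500) / (13) = -0.1527
  x_3 = (11 - (-1)·-0.3982 - (-3)·-0.1527 - (4)·1.3500) / (10) = 0.4744
  x_4 = (-9 - (1)·-0.3982 - (-1)·-0.1527 - (-1)·0.4744) / (-6) = 1.3800
Change: (0.0563, 0.0081, -0.1319, 0.0300) → max |·| = 0.1319

0.1319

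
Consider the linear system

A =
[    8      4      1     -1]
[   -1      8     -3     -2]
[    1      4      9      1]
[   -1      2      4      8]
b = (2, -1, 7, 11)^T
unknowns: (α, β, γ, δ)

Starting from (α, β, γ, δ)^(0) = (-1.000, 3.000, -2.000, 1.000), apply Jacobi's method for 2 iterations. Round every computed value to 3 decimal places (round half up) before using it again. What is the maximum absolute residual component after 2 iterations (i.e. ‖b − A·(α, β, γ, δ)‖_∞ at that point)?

7.014

Iteration 1:
  α = (2 - (4)·3.000 - (1)·-2.000 - (-1)·1.000) / (8) = -0.875
  β = (-1 - (-1)·-1.000 - (-3)·-2.000 - (-2)·1.000) / (8) = -0.750
  γ = (7 - (1)·-1.000 - (4)·3.000 - (1)·1.000) / (9) = -0.556
  δ = (11 - (-1)·-1.000 - (2)·3.000 - (4)·-2.000) / (8) = 1.500
Iteration 2:
  α = (2 - (4)·-0.750 - (1)·-0.556 - (-1)·1.500) / (8) = 0.882
  β = (-1 - (-1)·-0.875 - (-3)·-0.556 - (-2)·1.500) / (8) = -0.068
  γ = (7 - (1)·-0.875 - (4)·-0.750 - (1)·1.500) / (9) = 1.042
  δ = (11 - (-1)·-0.875 - (2)·-0.750 - (4)·-0.556) / (8) = 1.731
Residual b − A·x = (-4.095, 7.014, -4.719, -5.998); ∞-norm = 7.014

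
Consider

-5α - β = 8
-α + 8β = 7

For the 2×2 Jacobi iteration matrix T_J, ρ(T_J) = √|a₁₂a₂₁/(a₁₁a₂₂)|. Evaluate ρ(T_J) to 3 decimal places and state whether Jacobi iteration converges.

0.158

a₁₂a₂₁/(a₁₁a₂₂) = (-1)·(-1) / ((-5)·(8)) = -0.025000
ρ = √|-0.025000| = √0.025000 = 0.158
ρ < 1, so Jacobi converges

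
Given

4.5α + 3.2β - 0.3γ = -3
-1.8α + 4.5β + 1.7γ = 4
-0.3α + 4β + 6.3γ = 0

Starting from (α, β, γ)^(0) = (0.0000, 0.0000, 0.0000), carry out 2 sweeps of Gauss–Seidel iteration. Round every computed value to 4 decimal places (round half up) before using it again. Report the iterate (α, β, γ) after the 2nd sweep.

Iteration 1:
  α = (-3 - (3.2)·0.0000 - (-0.3)·0.0000) / (4.5) = -0.6667
  β = (4 - (-1.8)·-0.6667 - (1.7)·0.0000) / (4.5) = 0.6222
  γ = (0 - (-0.3)·-0.6667 - (4)·0.6222) / (6.3) = -0.4268
Iteration 2:
  α = (-3 - (3.2)·0.6222 - (-0.3)·-0.4268) / (4.5) = -1.1376
  β = (4 - (-1.8)·-1.1376 - (1.7)·-0.4268) / (4.5) = 0.5951
  γ = (0 - (-0.3)·-1.1376 - (4)·0.5951) / (6.3) = -0.4320

(-1.1376, 0.5951, -0.4320)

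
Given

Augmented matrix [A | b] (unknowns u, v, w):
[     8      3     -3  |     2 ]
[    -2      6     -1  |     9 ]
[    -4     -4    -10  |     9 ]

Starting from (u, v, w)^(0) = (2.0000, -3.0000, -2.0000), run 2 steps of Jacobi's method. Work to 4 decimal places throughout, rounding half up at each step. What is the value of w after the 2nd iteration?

Iteration 1:
  u = (2 - (3)·-3.0000 - (-3)·-2.0000) / (8) = 0.6250
  v = (9 - (-2)·2.0000 - (-1)·-2.0000) / (6) = 1.8333
  w = (9 - (-4)·2.0000 - (-4)·-3.0000) / (-10) = -0.5000
Iteration 2:
  u = (2 - (3)·1.8333 - (-3)·-0.5000) / (8) = -0.6250
  v = (9 - (-2)·0.6250 - (-1)·-0.5000) / (6) = 1.6250
  w = (9 - (-4)·0.6250 - (-4)·1.8333) / (-10) = -1.8833

-1.8833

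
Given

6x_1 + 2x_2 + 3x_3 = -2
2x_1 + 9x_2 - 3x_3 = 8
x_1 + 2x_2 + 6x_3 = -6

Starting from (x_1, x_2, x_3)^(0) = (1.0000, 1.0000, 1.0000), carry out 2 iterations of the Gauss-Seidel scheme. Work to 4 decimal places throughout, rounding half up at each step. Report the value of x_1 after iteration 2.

-0.1775

Iteration 1:
  x_1 = (-2 - (2)·1.0000 - (3)·1.0000) / (6) = -1.1667
  x_2 = (8 - (2)·-1.1667 - (-3)·1.0000) / (9) = 1.4815
  x_3 = (-6 - (1)·-1.1667 - (2)·1.4815) / (6) = -1.2994
Iteration 2:
  x_1 = (-2 - (2)·1.4815 - (3)·-1.2994) / (6) = -0.1775
  x_2 = (8 - (2)·-0.1775 - (-3)·-1.2994) / (9) = 0.4952
  x_3 = (-6 - (1)·-0.1775 - (2)·0.4952) / (6) = -1.1355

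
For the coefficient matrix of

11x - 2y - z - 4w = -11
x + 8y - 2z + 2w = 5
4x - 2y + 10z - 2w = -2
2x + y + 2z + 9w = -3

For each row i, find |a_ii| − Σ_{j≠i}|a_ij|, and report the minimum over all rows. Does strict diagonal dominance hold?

row 1: |11| − (2+1+4) = 4
row 2: |8| − (1+2+2) = 3
row 3: |10| − (4+2+2) = 2
row 4: |9| − (2+1+2) = 4
minimum over rows = 2 → strictly diagonally dominant (convergence guaranteed)

2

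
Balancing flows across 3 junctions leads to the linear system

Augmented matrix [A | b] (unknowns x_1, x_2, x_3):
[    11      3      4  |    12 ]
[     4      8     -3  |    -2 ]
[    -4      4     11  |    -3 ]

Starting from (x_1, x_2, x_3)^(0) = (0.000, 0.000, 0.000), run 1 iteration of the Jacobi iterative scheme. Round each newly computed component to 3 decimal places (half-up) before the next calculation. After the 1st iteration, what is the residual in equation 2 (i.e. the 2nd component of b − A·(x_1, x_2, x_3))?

-5.183

Iteration 1:
  x_1 = (12 - (3)·0.000 - (4)·0.000) / (11) = 1.091
  x_2 = (-2 - (4)·0.000 - (-3)·0.000) / (8) = -0.250
  x_3 = (-3 - (-4)·0.000 - (4)·0.000) / (11) = -0.273
Residual b − A·x = (1.841, -5.183, 5.367)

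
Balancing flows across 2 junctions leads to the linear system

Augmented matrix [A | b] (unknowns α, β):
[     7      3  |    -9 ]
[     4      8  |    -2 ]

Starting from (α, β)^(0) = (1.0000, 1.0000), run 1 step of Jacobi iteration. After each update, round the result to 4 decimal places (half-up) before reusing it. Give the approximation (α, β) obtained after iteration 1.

Iteration 1:
  α = (-9 - (3)·1.0000) / (7) = -1.7143
  β = (-2 - (4)·1.0000) / (8) = -0.7500

(-1.7143, -0.7500)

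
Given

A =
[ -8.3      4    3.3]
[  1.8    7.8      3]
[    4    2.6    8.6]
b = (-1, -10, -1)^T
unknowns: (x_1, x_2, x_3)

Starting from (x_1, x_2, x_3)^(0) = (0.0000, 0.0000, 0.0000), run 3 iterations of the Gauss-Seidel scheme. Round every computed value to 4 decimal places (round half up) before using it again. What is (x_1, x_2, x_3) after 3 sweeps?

Iteration 1:
  x_1 = (-1 - (4)·0.0000 - (3.3)·0.0000) / (-8.3) = 0.1205
  x_2 = (-10 - (1.8)·0.1205 - (3)·0.0000) / (7.8) = -1.3099
  x_3 = (-1 - (4)·0.1205 - (2.6)·-1.3099) / (8.6) = 0.2237
Iteration 2:
  x_1 = (-1 - (4)·-1.3099 - (3.3)·0.2237) / (-8.3) = -0.4219
  x_2 = (-10 - (1.8)·-0.4219 - (3)·0.2237) / (7.8) = -1.2707
  x_3 = (-1 - (4)·-0.4219 - (2.6)·-1.2707) / (8.6) = 0.4641
Iteration 3:
  x_1 = (-1 - (4)·-1.2707 - (3.3)·0.4641) / (-8.3) = -0.3074
  x_2 = (-10 - (1.8)·-0.3074 - (3)·0.4641) / (7.8) = -1.3896
  x_3 = (-1 - (4)·-0.3074 - (2.6)·-1.3896) / (8.6) = 0.4468

(-0.3074, -1.3896, 0.4468)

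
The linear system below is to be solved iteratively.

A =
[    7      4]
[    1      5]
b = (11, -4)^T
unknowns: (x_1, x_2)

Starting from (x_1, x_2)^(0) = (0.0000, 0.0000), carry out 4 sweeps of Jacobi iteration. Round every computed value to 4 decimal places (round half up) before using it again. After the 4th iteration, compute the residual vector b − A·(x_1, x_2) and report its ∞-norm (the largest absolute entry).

Iteration 1:
  x_1 = (11 - (4)·0.0000) / (7) = 1.5714
  x_2 = (-4 - (1)·0.0000) / (5) = -0.8000
Iteration 2:
  x_1 = (11 - (4)·-0.8000) / (7) = 2.0286
  x_2 = (-4 - (1)·1.5714) / (5) = -1.1143
Iteration 3:
  x_1 = (11 - (4)·-1.1143) / (7) = 2.2082
  x_2 = (-4 - (1)·2.0286) / (5) = -1.2057
Iteration 4:
  x_1 = (11 - (4)·-1.2057) / (7) = 2.2604
  x_2 = (-4 - (1)·2.2082) / (5) = -1.2416
Residual b − A·x = (0.1436, -0.0524); ∞-norm = 0.1436

0.1436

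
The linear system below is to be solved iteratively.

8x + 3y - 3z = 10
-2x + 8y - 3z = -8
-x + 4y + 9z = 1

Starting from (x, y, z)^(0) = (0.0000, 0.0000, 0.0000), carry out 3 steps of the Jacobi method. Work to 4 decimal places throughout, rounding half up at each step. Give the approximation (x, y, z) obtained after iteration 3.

Iteration 1:
  x = (10 - (3)·0.0000 - (-3)·0.0000) / (8) = 1.2500
  y = (-8 - (-2)·0.0000 - (-3)·0.0000) / (8) = -1.0000
  z = (1 - (-1)·0.0000 - (4)·0.0000) / (9) = 0.1111
Iteration 2:
  x = (10 - (3)·-1.0000 - (-3)·0.1111) / (8) = 1.6667
  y = (-8 - (-2)·1.2500 - (-3)·0.1111) / (8) = -0.6458
  z = (1 - (-1)·1.2500 - (4)·-1.0000) / (9) = 0.6944
Iteration 3:
  x = (10 - (3)·-0.6458 - (-3)·0.6944) / (8) = 1.7526
  y = (-8 - (-2)·1.6667 - (-3)·0.6944) / (8) = -0.3229
  z = (1 - (-1)·1.6667 - (4)·-0.6458) / (9) = 0.5833

(1.7526, -0.3229, 0.5833)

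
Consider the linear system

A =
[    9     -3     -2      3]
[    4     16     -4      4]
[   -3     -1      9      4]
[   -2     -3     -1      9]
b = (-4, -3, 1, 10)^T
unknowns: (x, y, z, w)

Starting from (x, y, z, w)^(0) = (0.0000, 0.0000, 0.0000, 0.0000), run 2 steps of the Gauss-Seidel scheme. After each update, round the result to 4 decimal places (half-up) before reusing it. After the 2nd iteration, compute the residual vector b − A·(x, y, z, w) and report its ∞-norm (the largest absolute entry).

Iteration 1:
  x = (-4 - (-3)·0.0000 - (-2)·0.0000 - (3)·0.0000) / (9) = -0.4444
  y = (-3 - (4)·-0.4444 - (-4)·0.0000 - (4)·0.0000) / (16) = -0.0764
  z = (1 - (-3)·-0.4444 - (-1)·-0.0764 - (4)·0.0000) / (9) = -0.0455
  w = (10 - (-2)·-0.4444 - (-3)·-0.0764 - (-1)·-0.0455) / (9) = 0.9818
Iteration 2:
  x = (-4 - (-3)·-0.0764 - (-2)·-0.0455 - (3)·0.9818) / (9) = -0.8073
  y = (-3 - (4)·-0.8073 - (-4)·-0.0455 - (4)·0.9818) / (16) = -0.2425
  z = (1 - (-3)·-0.8073 - (-1)·-0.2425 - (4)·0.9818) / (9) = -0.6213
  w = (10 - (-2)·-0.8073 - (-3)·-0.2425 - (-1)·-0.6213) / (9) = 0.7818
Residual b − A·x = (-1.0498, -1.5032, 0.8001, 0.0004); ∞-norm = 1.5032

1.5032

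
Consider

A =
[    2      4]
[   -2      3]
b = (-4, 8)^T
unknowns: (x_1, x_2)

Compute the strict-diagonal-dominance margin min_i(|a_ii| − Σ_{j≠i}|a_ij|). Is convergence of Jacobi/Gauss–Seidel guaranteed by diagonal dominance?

-2

row 1: |2| − (4) = -2
row 2: |3| − (2) = 1
minimum over rows = -2 → not strictly diagonally dominant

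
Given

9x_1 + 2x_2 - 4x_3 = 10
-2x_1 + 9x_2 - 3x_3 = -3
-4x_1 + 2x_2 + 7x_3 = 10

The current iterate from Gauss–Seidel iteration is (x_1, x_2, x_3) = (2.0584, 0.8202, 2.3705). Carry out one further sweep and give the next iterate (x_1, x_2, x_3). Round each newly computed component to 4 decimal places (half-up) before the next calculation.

(1.9824, 0.8974, 2.3050)

One sweep:
  x_1 = (10 - (2)·0.8202 - (-4)·2.3705) / (9) = 1.9824
  x_2 = (-3 - (-2)·1.9824 - (-3)·2.3705) / (9) = 0.8974
  x_3 = (10 - (-4)·1.9824 - (2)·0.8974) / (7) = 2.3050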